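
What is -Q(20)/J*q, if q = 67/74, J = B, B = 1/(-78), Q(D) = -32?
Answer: -83616/37 ≈ -2259.9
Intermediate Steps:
B = -1/78 ≈ -0.012821
J = -1/78 ≈ -0.012821
q = 67/74 (q = 67*(1/74) = 67/74 ≈ 0.90541)
-Q(20)/J*q = -(-32/(-1/78))*67/74 = -(-32*(-78))*67/74 = -2496*67/74 = -1*83616/37 = -83616/37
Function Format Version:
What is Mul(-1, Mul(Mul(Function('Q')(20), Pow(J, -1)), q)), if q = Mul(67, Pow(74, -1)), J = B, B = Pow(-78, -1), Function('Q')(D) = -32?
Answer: Rational(-83616, 37) ≈ -2259.9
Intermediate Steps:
B = Rational(-1, 78) ≈ -0.012821
J = Rational(-1, 78) ≈ -0.012821
q = Rational(67, 74) (q = Mul(67, Rational(1, 74)) = Rational(67, 74) ≈ 0.90541)
Mul(-1, Mul(Mul(Function('Q')(20), Pow(J, -1)), q)) = Mul(-1, Mul(Mul(-32, Pow(Rational(-1, 78), -1)), Rational(67, 74))) = Mul(-1, Mul(Mul(-32, -78), Rational(67, 74))) = Mul(-1, Mul(2496, Rational(67, 74))) = Mul(-1, Rational(83616, 37)) = Rational(-83616, 37)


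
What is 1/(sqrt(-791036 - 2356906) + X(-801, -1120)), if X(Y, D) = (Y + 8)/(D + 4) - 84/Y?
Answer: 8044548732/31055263335409441 - 9865256976*I*sqrt(3147942)/31055263335409441 ≈ 2.5904e-7 - 0.00056362*I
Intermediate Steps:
X(Y, D) = -84/Y + (8 + Y)/(4 + D) (X(Y, D) = (8 + Y)/(4 + D) - 84/Y = -84/Y + (8 + Y)/(4 + D))
1/(sqrt(-791036 - 2356906) + X(-801, -1120)) = 1/(sqrt(-791036 - 2356906) + (-336 + (-801)**2 - 84*(-1120) + 8*(-801))/((-801)*(4 - 1120))) = 1/(sqrt(-3147942) - 1/801*(-336 + 641601 + 94080 - 6408)/(-1116)) = 1/(I*sqrt(3147942) - 1/801*(-1/1116)*728937) = 1/(I*sqrt(3147942) + 80993/99324) = 1/(80993/99324 + I*sqrt(3147942))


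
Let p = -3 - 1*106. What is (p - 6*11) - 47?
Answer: -222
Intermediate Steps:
p = -109 (p = -3 - 106 = -109)
(p - 6*11) - 47 = (-109 - 6*11) - 47 = (-109 - 66) - 47 = -175 - 47 = -222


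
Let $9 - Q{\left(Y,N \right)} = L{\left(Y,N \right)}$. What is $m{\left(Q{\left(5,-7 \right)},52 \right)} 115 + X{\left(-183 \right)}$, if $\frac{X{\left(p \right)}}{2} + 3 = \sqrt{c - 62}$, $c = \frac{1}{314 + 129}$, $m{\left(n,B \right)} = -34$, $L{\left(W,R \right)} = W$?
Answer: $-3916 + \frac{2 i \sqrt{12166995}}{443} \approx -3916.0 + 15.748 i$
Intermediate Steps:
$Q{\left(Y,N \right)} = 9 - Y$
$c = \frac{1}{443} \approx 0.0022573$
$X{\left(p \right)} = -6 + \frac{2 i \sqrt{12166995}}{443}$ ($X{\left(p \right)} = -6 + 2 \sqrt{\frac{1}{443} - 62} = -6 + 2 \sqrt{- \frac{27465}{443}} = -6 + 2 \frac{i \sqrt{12166995}}{443} = -6 + \frac{2 i \sqrt{12166995}}{443}$)
$m{\left(Q{\left(5,-7 \right)},52 \right)} 115 + X{\left(-183 \right)} = \left(-34\right) 115 - \left(6 - \frac{2 i \sqrt{12166995}}{443}\right) = -3910 - \left(6 - \frac{2 i \sqrt{12166995}}{443}\right) = -3916 + \frac{2 i \sqrt{12166995}}{443}$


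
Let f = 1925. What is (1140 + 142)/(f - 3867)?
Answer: -641/971 ≈ -0.66014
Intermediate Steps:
(1140 + 142)/(f - 3867) = (1140 + 142)/(1925 - 3867) = 1282/(-1942) = 1282*(-1/1942) = -641/971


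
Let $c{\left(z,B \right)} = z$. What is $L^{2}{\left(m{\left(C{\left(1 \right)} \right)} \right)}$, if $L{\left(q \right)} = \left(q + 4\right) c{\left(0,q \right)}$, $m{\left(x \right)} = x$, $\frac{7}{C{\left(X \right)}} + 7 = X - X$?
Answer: $0$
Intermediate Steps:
$C{\left(X \right)} = -1$ ($C{\left(X \right)} = \frac{7}{-7 + \left(X - X\right)} = \frac{7}{-7 + 0} = \frac{7}{-7} = 7 \left(- \frac{1}{7}\right) = -1$)
$L{\left(q \right)} = 0$ ($L{\left(q \right)} = \left(q + 4\right) 0 = \left(4 + q\right) 0 = 0$)
$L^{2}{\left(m{\left(C{\left(1 \right)} \right)} \right)} = 0^{2} = 0$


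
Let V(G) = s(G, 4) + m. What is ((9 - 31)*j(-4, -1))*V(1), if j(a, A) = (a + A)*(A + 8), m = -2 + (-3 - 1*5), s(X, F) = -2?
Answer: -9240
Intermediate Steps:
m = -10 (m = -2 + (-3 - 5) = -2 - 8 = -10)
j(a, A) = (8 + A)*(A + a) (j(a, A) = (A + a)*(8 + A) = (8 + A)*(A + a))
V(G) = -12 (V(G) = -2 - 10 = -12)
((9 - 31)*j(-4, -1))*V(1) = ((9 - 31)*((-1)² + 8*(-1) + 8*(-4) - 1*(-4)))*(-12) = -22*(1 - 8 - 32 + 4)*(-12) = -22*(-35)*(-12) = 770*(-12) = -9240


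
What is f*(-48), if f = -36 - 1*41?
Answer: 3696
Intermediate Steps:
f = -77 (f = -36 - 41 = -77)
f*(-48) = -77*(-48) = 3696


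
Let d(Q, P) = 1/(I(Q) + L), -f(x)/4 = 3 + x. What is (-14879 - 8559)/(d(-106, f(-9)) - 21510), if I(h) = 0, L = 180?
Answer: 4218840/3871799 ≈ 1.0896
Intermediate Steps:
f(x) = -12 - 4*x (f(x) = -4*(3 + x) = -12 - 4*x)
d(Q, P) = 1/180 (d(Q, P) = 1/(0 + 180) = 1/180)
(-14879 - 8559)/(d(-106, f(-9)) - 21510) = (-14879 - 8559)/(1/180 - 21510) = -23438/(-3871799/180) = -23438*(-180/3871799) = 4218840/3871799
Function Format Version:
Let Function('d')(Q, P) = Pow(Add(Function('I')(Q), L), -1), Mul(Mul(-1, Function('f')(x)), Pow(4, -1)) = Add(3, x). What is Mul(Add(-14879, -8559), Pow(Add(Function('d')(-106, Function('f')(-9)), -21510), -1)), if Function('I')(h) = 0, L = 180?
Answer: Rational(4218840, 3871799) ≈ 1.0896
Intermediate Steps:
Function('f')(x) = Add(-12, Mul(-4, x)) (Function('f')(x) = Mul(-4, Add(3, x)) = Add(-12, Mul(-4, x)))
Function('d')(Q, P) = Rational(1, 180) (Function('d')(Q, P) = Pow(Add(0, 180), -1) = Pow(180, -1) = Rational(1, 180))
Mul(Add(-14879, -8559), Pow(Add(Function('d')(-106, Function('f')(-9)), -21510), -1)) = Mul(Add(-14879, -8559), Pow(Add(Rational(1, 180), -21510), -1)) = Mul(-23438, Pow(Rational(-3871799, 180), -1)) = Mul(-23438, Rational(-180, 3871799)) = Rational(4218840, 3871799)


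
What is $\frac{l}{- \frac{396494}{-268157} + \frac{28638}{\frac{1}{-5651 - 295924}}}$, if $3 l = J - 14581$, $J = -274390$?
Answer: $\frac{77489596447}{6947817691994868} \approx 1.1153 \cdot 10^{-5}$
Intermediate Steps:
$l = - \frac{288971}{3}$ ($l = \frac{-274390 - 14581}{3} = \frac{1}{3} \left(-288971\right) = - \frac{288971}{3} \approx -96324.0$)
$\frac{l}{- \frac{396494}{-268157} + \frac{28638}{\frac{1}{-5651 - 295924}}} = - \frac{288971}{3 \left(- \frac{396494}{-268157} + \frac{28638}{\frac{1}{-5651 - 295924}}\right)} = - \frac{288971}{3 \left(\left(-396494\right) \left(- \frac{1}{268157}\right) + \frac{28638}{\frac{1}{-301575}}\right)} = - \frac{288971}{3 \left(\frac{396494}{268157} + \frac{28638}{- \frac{1}{301575}}\right)} = - \frac{288971}{3 \left(\frac{396494}{268157} + 28638 \left(-301575\right)\right)} = - \frac{288971}{3 \left(\frac{396494}{268157} - 8636504850\right)} = - \frac{288971}{3 \left(- \frac{2315939230664956}{268157}\right)} = \left(- \frac{288971}{3}\right) \left(- \frac{268157}{2315939230664956}\right) = \frac{77489596447}{6947817691994868}$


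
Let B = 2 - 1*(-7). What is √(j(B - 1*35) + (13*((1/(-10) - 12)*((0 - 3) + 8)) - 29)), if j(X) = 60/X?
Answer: I*√552838/26 ≈ 28.597*I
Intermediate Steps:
B = 9 (B = 2 + 7 = 9)
√(j(B - 1*35) + (13*((1/(-10) - 12)*((0 - 3) + 8)) - 29)) = √(60/(9 - 1*35) + (13*((1/(-10) - 12)*((0 - 3) + 8)) - 29)) = √(60/(9 - 35) + (13*((-⅒ - 12)*(-3 + 8)) - 29)) = √(60/(-26) + (13*(-121/10*5) - 29)) = √(60*(-1/26) + (13*(-121/2) - 29)) = √(-30/13 + (-1573/2 - 29)) = √(-30/13 - 1631/2) = √(-21263/26) = I*√552838/26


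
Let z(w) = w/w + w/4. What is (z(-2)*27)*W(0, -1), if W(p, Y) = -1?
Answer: -27/2 ≈ -13.500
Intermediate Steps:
z(w) = 1 + w/4 (z(w) = 1 + w*(¼) = 1 + w/4)
(z(-2)*27)*W(0, -1) = ((1 + (¼)*(-2))*27)*(-1) = ((1 - ½)*27)*(-1) = ((½)*27)*(-1) = (27/2)*(-1) = -27/2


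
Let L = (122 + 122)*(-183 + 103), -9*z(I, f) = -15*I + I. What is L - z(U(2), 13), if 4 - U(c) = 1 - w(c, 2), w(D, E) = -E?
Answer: -175694/9 ≈ -19522.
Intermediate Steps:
U(c) = 1 (U(c) = 4 - (1 - (-1)*2) = 4 - (1 - 1*(-2)) = 4 - (1 + 2) = 4 - 1*3 = 4 - 3 = 1)
z(I, f) = 14*I/9 (z(I, f) = -(-15*I + I)/9 = -(-14)*I/9 = 14*I/9)
L = -19520 (L = 244*(-80) = -19520)
L - z(U(2), 13) = -19520 - 14/9 = -175694/9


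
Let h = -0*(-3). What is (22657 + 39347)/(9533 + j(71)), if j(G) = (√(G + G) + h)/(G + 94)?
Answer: 16092265493700/2474155972883 - 10230660*√142/2474155972883 ≈ 6.5041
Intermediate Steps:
h = 0 (h = -22*0 = 0)
j(G) = √2*√G/(94 + G) (j(G) = (√(G + G) + 0)/(G + 94) = (√(2*G) + 0)/(94 + G) = (√2*√G + 0)/(94 + G) = (√2*√G)/(94 + G) = √2*√G/(94 + G))
(22657 + 39347)/(9533 + j(71)) = (22657 + 39347)/(9533 + √2*√71/(94 + 71)) = 62004/(9533 + √2*√71/165) = 62004/(9533 + √2*√71*(1/165)) = 62004/(9533 + √142/165)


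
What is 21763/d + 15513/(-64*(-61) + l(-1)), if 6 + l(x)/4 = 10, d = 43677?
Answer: 762872261/171213840 ≈ 4.4557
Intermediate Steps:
l(x) = 16 (l(x) = -24 + 4*10 = -24 + 40 = 16)
21763/d + 15513/(-64*(-61) + l(-1)) = 21763/43677 + 15513/(-64*(-61) + 16) = 21763*(1/43677) + 15513/(3904 + 16) = 21763/43677 + 15513/3920 = 762872261/171213840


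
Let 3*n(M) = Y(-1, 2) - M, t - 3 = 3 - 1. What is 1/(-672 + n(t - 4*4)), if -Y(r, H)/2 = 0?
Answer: -3/2005 ≈ -0.0014963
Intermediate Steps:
Y(r, H) = 0 (Y(r, H) = -2*0 = 0)
t = 5 (t = 3 + (3 - 1) = 3 + 2 = 5)
n(M) = -M/3 (n(M) = (0 - M)/3 = (-M)/3 = -M/3)
1/(-672 + n(t - 4*4)) = 1/(-672 - (5 - 4*4)/3) = 1/(-672 - (5 - 16)/3) = 1/(-672 - ⅓*(-11)) = 1/(-672 + 11/3) = 1/(-2005/3) = -3/2005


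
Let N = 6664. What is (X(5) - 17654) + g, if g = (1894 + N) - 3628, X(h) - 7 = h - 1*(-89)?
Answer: -12623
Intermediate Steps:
X(h) = 96 + h (X(h) = 7 + (h - 1*(-89)) = 7 + (h + 89) = 7 + (89 + h) = 96 + h)
g = 4930 (g = (1894 + 6664) - 3628 = 8558 - 3628 = 4930)
(X(5) - 17654) + g = ((96 + 5) - 17654) + 4930 = (101 - 17654) + 4930 = -17553 + 4930 = -12623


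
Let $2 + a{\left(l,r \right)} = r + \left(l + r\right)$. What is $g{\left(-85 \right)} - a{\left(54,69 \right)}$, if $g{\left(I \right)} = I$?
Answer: $-275$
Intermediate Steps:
$a{\left(l,r \right)} = -2 + l + 2 r$ ($a{\left(l,r \right)} = -2 + \left(r + \left(l + r\right)\right) = -2 + \left(l + 2 r\right) = -2 + l + 2 r$)
$g{\left(-85 \right)} - a{\left(54,69 \right)} = -85 - \left(-2 + 54 + 2 \cdot 69\right) = -85 - \left(-2 + 54 + 138\right) = -85 - 190 = -275$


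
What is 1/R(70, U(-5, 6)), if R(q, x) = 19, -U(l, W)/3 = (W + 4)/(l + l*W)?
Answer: 1/19 ≈ 0.052632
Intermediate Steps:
U(l, W) = -3*(4 + W)/(l + W*l) (U(l, W) = -3*(W + 4)/(l + l*W) = -3*(4 + W)/(l + W*l))
1/R(70, U(-5, 6)) = 1/19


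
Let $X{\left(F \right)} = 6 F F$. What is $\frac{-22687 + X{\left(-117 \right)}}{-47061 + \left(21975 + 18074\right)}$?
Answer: $- \frac{59447}{7012} \approx -8.4779$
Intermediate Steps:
$X{\left(F \right)} = 6 F^{2}$
$\frac{-22687 + X{\left(-117 \right)}}{-47061 + \left(21975 + 18074\right)} = \frac{-22687 + 6 \left(-117\right)^{2}}{-47061 + \left(21975 + 18074\right)} = \frac{-22687 + 6 \cdot 13689}{-47061 + 40049} = \frac{-22687 + 82134}{-7012} = 59447 \left(- \frac{1}{7012}\right) = - \frac{59447}{7012}$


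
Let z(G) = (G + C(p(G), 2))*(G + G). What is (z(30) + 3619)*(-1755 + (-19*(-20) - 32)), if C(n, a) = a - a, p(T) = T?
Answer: -7624533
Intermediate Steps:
C(n, a) = 0
z(G) = 2*G² (z(G) = (G + 0)*(G + G) = G*(2*G) = 2*G²)
(z(30) + 3619)*(-1755 + (-19*(-20) - 32)) = (2*30² + 3619)*(-1755 + (-19*(-20) - 32)) = (2*900 + 3619)*(-1755 + (380 - 32)) = (1800 + 3619)*(-1755 + 348) = 5419*(-1407) = -7624533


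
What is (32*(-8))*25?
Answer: -6400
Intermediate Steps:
(32*(-8))*25 = -256*25 = -6400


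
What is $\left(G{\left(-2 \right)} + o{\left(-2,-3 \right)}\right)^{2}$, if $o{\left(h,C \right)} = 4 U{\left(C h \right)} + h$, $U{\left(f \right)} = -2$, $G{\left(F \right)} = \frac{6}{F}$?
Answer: $169$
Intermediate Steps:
$o{\left(h,C \right)} = -8 + h$ ($o{\left(h,C \right)} = 4 \left(-2\right) + h = -8 + h$)
$\left(G{\left(-2 \right)} + o{\left(-2,-3 \right)}\right)^{2} = \left(\frac{6}{-2} - 10\right)^{2} = \left(6 \left(- \frac{1}{2}\right) - 10\right)^{2} = \left(-3 - 10\right)^{2} = \left(-13\right)^{2} = 169$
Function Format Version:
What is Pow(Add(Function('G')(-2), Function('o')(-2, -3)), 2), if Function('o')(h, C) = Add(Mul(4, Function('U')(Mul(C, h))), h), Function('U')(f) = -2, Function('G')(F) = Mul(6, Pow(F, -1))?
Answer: 169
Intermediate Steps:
Function('o')(h, C) = Add(-8, h) (Function('o')(h, C) = Add(Mul(4, -2), h) = Add(-8, h))
Pow(Add(Function('G')(-2), Function('o')(-2, -3)), 2) = Pow(Add(Mul(6, Pow(-2, -1)), Add(-8, -2)), 2) = Pow(Add(Mul(6, Rational(-1, 2)), -10), 2) = Pow(Add(-3, -10), 2) = Pow(-13, 2) = 169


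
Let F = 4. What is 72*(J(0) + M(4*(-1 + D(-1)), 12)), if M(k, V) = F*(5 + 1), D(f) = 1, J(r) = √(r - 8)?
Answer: 1728 + 144*I*√2 ≈ 1728.0 + 203.65*I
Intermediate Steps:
J(r) = √(-8 + r)
M(k, V) = 24 (M(k, V) = 4*(5 + 1) = 4*6 = 24)
72*(J(0) + M(4*(-1 + D(-1)), 12)) = 72*(√(-8 + 0) + 24) = 72*(√(-8) + 24) = 72*(2*I*√2 + 24) = 72*(24 + 2*I*√2) = 1728 + 144*I*√2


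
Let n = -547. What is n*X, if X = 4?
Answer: -2188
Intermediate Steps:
n*X = -547*4 = -2188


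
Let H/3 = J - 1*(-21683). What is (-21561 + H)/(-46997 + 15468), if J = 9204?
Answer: -71100/31529 ≈ -2.2551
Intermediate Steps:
H = 92661 (H = 3*(9204 - 1*(-21683)) = 3*(9204 + 21683) = 3*30887 = 92661)
(-21561 + H)/(-46997 + 15468) = (-21561 + 92661)/(-46997 + 15468) = 71100/(-31529) = 71100*(-1/31529) = -71100/31529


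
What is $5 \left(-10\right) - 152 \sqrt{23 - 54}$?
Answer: $-50 - 152 i \sqrt{31} \approx -50.0 - 846.3 i$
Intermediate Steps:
$5 \left(-10\right) - 152 \sqrt{23 - 54} = -50 - 152 \sqrt{-31} = -50 - 152 i \sqrt{31}$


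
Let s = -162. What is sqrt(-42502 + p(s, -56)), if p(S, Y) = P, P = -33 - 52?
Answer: I*sqrt(42587) ≈ 206.37*I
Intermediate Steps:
P = -85
p(S, Y) = -85
sqrt(-42502 + p(s, -56)) = sqrt(-42502 - 85) = sqrt(-42587) = I*sqrt(42587)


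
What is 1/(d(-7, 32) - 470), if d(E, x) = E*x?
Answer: -1/694 ≈ -0.0014409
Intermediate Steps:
1/(d(-7, 32) - 470) = 1/(-7*32 - 470) = 1/(-224 - 470) = 1/(-694) = -1/694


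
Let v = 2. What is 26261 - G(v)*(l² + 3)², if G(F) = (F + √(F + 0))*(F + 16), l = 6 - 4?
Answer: 24497 - 882*√2 ≈ 23250.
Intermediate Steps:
l = 2
G(F) = (16 + F)*(F + √F) (G(F) = (F + √F)*(16 + F) = (16 + F)*(F + √F))
26261 - G(v)*(l² + 3)² = 26261 - (2² + 2^(3/2) + 16*2 + 16*√2)*(2² + 3)² = 26261 - (4 + 2*√2 + 32 + 16*√2)*(4 + 3)² = 26261 - (36 + 18*√2)*7² = 26261 - (36 + 18*√2)*49 = 26261 - (1764 + 882*√2) = 26261 + (-1764 - 882*√2) = 24497 - 882*√2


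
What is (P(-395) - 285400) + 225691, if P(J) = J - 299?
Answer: -60403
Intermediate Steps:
P(J) = -299 + J
(P(-395) - 285400) + 225691 = ((-299 - 395) - 285400) + 225691 = (-694 - 285400) + 225691 = -286094 + 225691 = -60403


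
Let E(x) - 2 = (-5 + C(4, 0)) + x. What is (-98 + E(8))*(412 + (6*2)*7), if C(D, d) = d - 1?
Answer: -46624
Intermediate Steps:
C(D, d) = -1 + d
E(x) = -4 + x (E(x) = 2 + ((-5 + (-1 + 0)) + x) = 2 + ((-5 - 1) + x) = 2 + (-6 + x) = -4 + x)
(-98 + E(8))*(412 + (6*2)*7) = (-98 + (-4 + 8))*(412 + (6*2)*7) = (-98 + 4)*(412 + 12*7) = -94*(412 + 84) = -94*496 = -46624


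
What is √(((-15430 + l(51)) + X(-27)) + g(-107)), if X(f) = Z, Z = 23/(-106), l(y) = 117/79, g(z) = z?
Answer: I*√1089426022622/8374 ≈ 124.64*I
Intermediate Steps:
l(y) = 117/79 (l(y) = 117*(1/79) = 117/79)
Z = -23/106 (Z = 23*(-1/106) = -23/106 ≈ -0.21698)
X(f) = -23/106
√(((-15430 + l(51)) + X(-27)) + g(-107)) = √(((-15430 + 117/79) - 23/106) - 107) = √((-1218853/79 - 23/106) - 107) = √(-129200235/8374 - 107) = √(-130096253/8374) = I*√1089426022622/8374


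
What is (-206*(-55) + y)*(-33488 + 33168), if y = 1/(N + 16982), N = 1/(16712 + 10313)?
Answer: -1663927619153600/458938551 ≈ -3.6256e+6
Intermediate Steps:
N = 1/27025 ≈ 3.7003e-5
y = 27025/458938551 (y = 1/(1/27025 + 16982) = 1/(458938551/27025) = 27025/458938551 ≈ 5.8886e-5)
(-206*(-55) + y)*(-33488 + 33168) = (-206*(-55) + 27025/458938551)*(-33488 + 33168) = (11330 + 27025/458938551)*(-320) = (5199773809855/458938551)*(-320) = -1663927619153600/458938551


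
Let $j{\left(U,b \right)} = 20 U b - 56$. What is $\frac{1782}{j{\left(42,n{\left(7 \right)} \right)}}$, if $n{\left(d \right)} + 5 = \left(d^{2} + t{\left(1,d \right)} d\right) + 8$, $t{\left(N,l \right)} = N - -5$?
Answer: $\frac{891}{39452} \approx 0.022584$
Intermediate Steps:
$t{\left(N,l \right)} = 5 + N$ ($t{\left(N,l \right)} = N + 5 = 5 + N$)
$n{\left(d \right)} = 3 + d^{2} + 6 d$ ($n{\left(d \right)} = -5 + \left(\left(d^{2} + \left(5 + 1\right) d\right) + 8\right) = -5 + \left(\left(d^{2} + 6 d\right) + 8\right) = -5 + \left(8 + d^{2} + 6 d\right) = 3 + d^{2} + 6 d$)
$j{\left(U,b \right)} = -56 + 20 U b$ ($j{\left(U,b \right)} = 20 U b - 56 = -56 + 20 U b$)
$\frac{1782}{j{\left(42,n{\left(7 \right)} \right)}} = \frac{1782}{-56 + 20 \cdot 42 \left(3 + 7^{2} + 6 \cdot 7\right)} = \frac{1782}{-56 + 20 \cdot 42 \left(3 + 49 + 42\right)} = \frac{1782}{-56 + 20 \cdot 42 \cdot 94} = \frac{1782}{-56 + 78960} = \frac{1782}{78904} = 1782 \cdot \frac{1}{78904} = \frac{891}{39452}$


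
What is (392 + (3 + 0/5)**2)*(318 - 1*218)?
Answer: 40100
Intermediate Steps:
(392 + (3 + 0/5)**2)*(318 - 1*218) = (392 + (3 + 0*(1/5))**2)*(318 - 218) = (392 + (3 + 0)**2)*100 = (392 + 3**2)*100 = (392 + 9)*100 = 401*100 = 40100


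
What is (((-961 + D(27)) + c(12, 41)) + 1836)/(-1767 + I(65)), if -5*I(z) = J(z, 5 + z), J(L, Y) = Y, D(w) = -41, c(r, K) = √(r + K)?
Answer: -834/1781 - √53/1781 ≈ -0.47236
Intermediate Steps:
c(r, K) = √(K + r)
I(z) = -1 - z/5 (I(z) = -(5 + z)/5 = -1 - z/5)
(((-961 + D(27)) + c(12, 41)) + 1836)/(-1767 + I(65)) = (((-961 - 41) + √(41 + 12)) + 1836)/(-1767 + (-1 - ⅕*65)) = ((-1002 + √53) + 1836)/(-1767 + (-1 - 13)) = (834 + √53)/(-1767 - 14) = (834 + √53)/(-1781) = (834 + √53)*(-1/1781) = -834/1781 - √53/1781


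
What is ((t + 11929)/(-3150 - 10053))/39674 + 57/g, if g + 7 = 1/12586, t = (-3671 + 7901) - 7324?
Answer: -4639349342059/569737009062 ≈ -8.1430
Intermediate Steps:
t = -3094 (t = 4230 - 7324 = -3094)
g = -88101/12586 (g = -7 + 1/12586 = -88101/12586 ≈ -6.9999)
((t + 11929)/(-3150 - 10053))/39674 + 57/g = ((-3094 + 11929)/(-3150 - 10053))/39674 + 57/(-88101/12586) = (8835/(-13203))*(1/39674) + 57*(-12586/88101) = (8835*(-1/13203))*(1/39674) - 239134/29367 = -2945/4401*1/39674 - 239134/29367 = -2945/174605274 - 239134/29367 = -4639349342059/569737009062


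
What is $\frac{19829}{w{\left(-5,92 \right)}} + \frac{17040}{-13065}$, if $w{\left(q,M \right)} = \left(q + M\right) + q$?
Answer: $\frac{17177907}{71422} \approx 240.51$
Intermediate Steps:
$w{\left(q,M \right)} = M + 2 q$ ($w{\left(q,M \right)} = \left(M + q\right) + q = M + 2 q$)
$\frac{19829}{w{\left(-5,92 \right)}} + \frac{17040}{-13065} = \frac{19829}{92 + 2 \left(-5\right)} + \frac{17040}{-13065} = \frac{19829}{92 - 10} + 17040 \left(- \frac{1}{13065}\right) = \frac{19829}{82} - \frac{1136}{871} = \frac{17177907}{71422}$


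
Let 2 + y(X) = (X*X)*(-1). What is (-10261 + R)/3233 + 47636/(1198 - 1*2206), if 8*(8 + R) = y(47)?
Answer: -1349483/26712 ≈ -50.520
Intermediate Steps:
y(X) = -2 - X² (y(X) = -2 + (X*X)*(-1) = -2 + X²*(-1) = -2 - X²)
R = -2275/8 (R = -8 + (-2 - 1*47²)/8 = -8 + (-2 - 1*2209)/8 = -8 + (-2 - 2209)/8 = -8 + (⅛)*(-2211) = -8 - 2211/8 = -2275/8 ≈ -284.38)
(-10261 + R)/3233 + 47636/(1198 - 1*2206) = (-10261 - 2275/8)/3233 + 47636/(1198 - 1*2206) = -84363/8*1/3233 + 47636/(1198 - 2206) = -1383/424 + 47636/(-1008) = -1383/424 + 47636*(-1/1008) = -1383/424 - 11909/252 = -1349483/26712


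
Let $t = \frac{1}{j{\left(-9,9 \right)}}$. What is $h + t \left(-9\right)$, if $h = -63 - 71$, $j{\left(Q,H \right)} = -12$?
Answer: $- \frac{533}{4} \approx -133.25$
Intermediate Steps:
$h = -134$
$t = - \frac{1}{12}$ ($t = \frac{1}{-12} = - \frac{1}{12} \approx -0.083333$)
$h + t \left(-9\right) = -134 - - \frac{3}{4} = -134 + \frac{3}{4} = - \frac{533}{4}$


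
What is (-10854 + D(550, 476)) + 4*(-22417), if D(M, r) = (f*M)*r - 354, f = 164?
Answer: 42834324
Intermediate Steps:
D(M, r) = -354 + 164*M*r (D(M, r) = (164*M)*r - 354 = 164*M*r - 354 = -354 + 164*M*r)
(-10854 + D(550, 476)) + 4*(-22417) = (-10854 + (-354 + 164*550*476)) + 4*(-22417) = (-10854 + (-354 + 42935200)) - 89668 = (-10854 + 42934846) - 89668 = 42923992 - 89668 = 42834324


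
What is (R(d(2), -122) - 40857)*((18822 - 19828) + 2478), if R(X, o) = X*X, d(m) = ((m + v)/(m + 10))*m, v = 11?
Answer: -541211344/9 ≈ -6.0135e+7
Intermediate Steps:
d(m) = m*(11 + m)/(10 + m) (d(m) = ((m + 11)/(m + 10))*m = ((11 + m)/(10 + m))*m = m*(11 + m)/(10 + m))
R(X, o) = X**2
(R(d(2), -122) - 40857)*((18822 - 19828) + 2478) = ((2*(11 + 2)/(10 + 2))**2 - 40857)*((18822 - 19828) + 2478) = ((2*13/12)**2 - 40857)*(-1006 + 2478) = ((2*(1/12)*13)**2 - 40857)*1472 = ((13/6)**2 - 40857)*1472 = (169/36 - 40857)*1472 = -1470683/36*1472 = -541211344/9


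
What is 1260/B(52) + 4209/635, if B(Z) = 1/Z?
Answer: 41609409/635 ≈ 65527.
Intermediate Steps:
1260/B(52) + 4209/635 = 1260/(1/52) + 4209/635 = 1260/(1/52) + 4209*(1/635) = 1260*52 + 4209/635 = 65520 + 4209/635 = 41609409/635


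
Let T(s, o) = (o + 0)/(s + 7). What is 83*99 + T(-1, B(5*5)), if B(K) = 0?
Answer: 8217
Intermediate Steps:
T(s, o) = o/(7 + s)
83*99 + T(-1, B(5*5)) = 83*99 + 0/(7 - 1) = 8217 + 0/6 = 8217 + 0*(⅙) = 8217 + 0 = 8217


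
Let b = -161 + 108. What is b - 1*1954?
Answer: -2007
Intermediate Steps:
b = -53
b - 1*1954 = -53 - 1*1954 = -53 - 1954 = -2007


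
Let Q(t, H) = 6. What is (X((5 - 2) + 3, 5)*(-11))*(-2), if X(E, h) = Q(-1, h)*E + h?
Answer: 902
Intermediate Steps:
X(E, h) = h + 6*E (X(E, h) = 6*E + h = h + 6*E)
(X((5 - 2) + 3, 5)*(-11))*(-2) = ((5 + 6*((5 - 2) + 3))*(-11))*(-2) = ((5 + 6*(3 + 3))*(-11))*(-2) = ((5 + 6*6)*(-11))*(-2) = ((5 + 36)*(-11))*(-2) = (41*(-11))*(-2) = -451*(-2) = 902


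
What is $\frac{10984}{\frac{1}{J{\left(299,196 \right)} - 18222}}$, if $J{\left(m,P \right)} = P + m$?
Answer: $-194713368$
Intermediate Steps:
$\frac{10984}{\frac{1}{J{\left(299,196 \right)} - 18222}} = \frac{10984}{\frac{1}{\left(196 + 299\right) - 18222}} = \frac{10984}{\frac{1}{495 - 18222}} = \frac{10984}{\frac{1}{-17727}} = \frac{10984}{- \frac{1}{17727}} = 10984 \left(-17727\right) = -194713368$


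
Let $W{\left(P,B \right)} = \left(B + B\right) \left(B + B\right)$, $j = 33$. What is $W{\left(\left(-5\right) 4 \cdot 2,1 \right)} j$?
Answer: $132$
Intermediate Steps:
$W{\left(P,B \right)} = 4 B^{2}$ ($W{\left(P,B \right)} = 2 B 2 B = 4 B^{2}$)
$W{\left(\left(-5\right) 4 \cdot 2,1 \right)} j = 4 \cdot 1^{2} \cdot 33 = 4 \cdot 1 \cdot 33 = 4 \cdot 33 = 132$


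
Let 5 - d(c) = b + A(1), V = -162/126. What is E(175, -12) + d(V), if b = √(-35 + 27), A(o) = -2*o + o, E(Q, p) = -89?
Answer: -83 - 2*I*√2 ≈ -83.0 - 2.8284*I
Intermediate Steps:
A(o) = -o
V = -9/7 (V = -162*1/126 = -9/7 ≈ -1.2857)
b = 2*I*√2 (b = √(-8) = 2*I*√2 ≈ 2.8284*I)
d(c) = 6 - 2*I*√2 (d(c) = 5 - (2*I*√2 - 1*1) = 5 - (2*I*√2 - 1) = 5 - (-1 + 2*I*√2) = 5 + (1 - 2*I*√2) = 6 - 2*I*√2)
E(175, -12) + d(V) = -89 + (6 - 2*I*√2) = -83 - 2*I*√2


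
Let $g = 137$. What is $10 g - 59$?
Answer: $1311$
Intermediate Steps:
$10 g - 59 = 10 \cdot 137 - 59 = 1370 - 59 = 1311$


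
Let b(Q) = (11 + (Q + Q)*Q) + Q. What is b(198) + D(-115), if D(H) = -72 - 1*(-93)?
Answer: 78638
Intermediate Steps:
b(Q) = 11 + Q + 2*Q² (b(Q) = (11 + (2*Q)*Q) + Q = (11 + 2*Q²) + Q = 11 + Q + 2*Q²)
D(H) = 21 (D(H) = -72 + 93 = 21)
b(198) + D(-115) = (11 + 198 + 2*198²) + 21 = (11 + 198 + 2*39204) + 21 = (11 + 198 + 78408) + 21 = 78617 + 21 = 78638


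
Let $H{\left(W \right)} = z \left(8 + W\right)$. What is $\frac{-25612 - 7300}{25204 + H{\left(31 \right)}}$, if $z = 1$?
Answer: $- \frac{32912}{25243} \approx -1.3038$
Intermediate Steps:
$H{\left(W \right)} = 8 + W$ ($H{\left(W \right)} = 1 \left(8 + W\right) = 8 + W$)
$\frac{-25612 - 7300}{25204 + H{\left(31 \right)}} = \frac{-25612 - 7300}{25204 + \left(8 + 31\right)} = - \frac{32912}{25204 + 39} = - \frac{32912}{25243}$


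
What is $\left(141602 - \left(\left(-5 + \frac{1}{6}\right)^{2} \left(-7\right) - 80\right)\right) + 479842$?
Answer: $\frac{22380751}{36} \approx 6.2169 \cdot 10^{5}$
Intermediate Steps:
$\left(141602 - \left(\left(-5 + \frac{1}{6}\right)^{2} \left(-7\right) - 80\right)\right) + 479842 = \left(141602 - \left(\left(- \frac{29}{6}\right)^{2} \left(-7\right) - 80\right)\right) + 479842 = \left(141602 - \left(\frac{841}{36} \left(-7\right) - 80\right)\right) + 479842 = \left(141602 - \left(- \frac{5887}{36} - 80\right)\right) + 479842 = \left(141602 - - \frac{8767}{36}\right) + 479842 = \left(141602 + \frac{8767}{36}\right) + 479842 = \frac{5106439}{36} + 479842 = \frac{22380751}{36}$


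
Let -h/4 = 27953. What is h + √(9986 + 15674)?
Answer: -111812 + 2*√6415 ≈ -1.1165e+5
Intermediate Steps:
h = -111812 (h = -4*27953 = -111812)
h + √(9986 + 15674) = -111812 + √(9986 + 15674) = -111812 + √25660 = -111812 + 2*√6415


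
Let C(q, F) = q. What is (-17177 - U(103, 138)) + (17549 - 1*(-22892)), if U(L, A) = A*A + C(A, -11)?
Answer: 4082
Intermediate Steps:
U(L, A) = A + A**2 (U(L, A) = A*A + A = A**2 + A = A + A**2)
(-17177 - U(103, 138)) + (17549 - 1*(-22892)) = (-17177 - 138*(1 + 138)) + (17549 - 1*(-22892)) = (-17177 - 138*139) + (17549 + 22892) = (-17177 - 1*19182) + 40441 = (-17177 - 19182) + 40441 = -36359 + 40441 = 4082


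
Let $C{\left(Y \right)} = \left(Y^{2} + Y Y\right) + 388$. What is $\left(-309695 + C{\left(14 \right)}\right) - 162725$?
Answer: $-471640$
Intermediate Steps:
$C{\left(Y \right)} = 388 + 2 Y^{2}$ ($C{\left(Y \right)} = \left(Y^{2} + Y^{2}\right) + 388 = 2 Y^{2} + 388 = 388 + 2 Y^{2}$)
$\left(-309695 + C{\left(14 \right)}\right) - 162725 = \left(-309695 + \left(388 + 2 \cdot 14^{2}\right)\right) - 162725 = \left(-309695 + \left(388 + 2 \cdot 196\right)\right) - 162725 = \left(-309695 + \left(388 + 392\right)\right) - 162725 = \left(-309695 + 780\right) - 162725 = -308915 - 162725 = -471640$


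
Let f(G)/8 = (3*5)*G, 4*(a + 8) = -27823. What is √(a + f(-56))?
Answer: I*√54735/2 ≈ 116.98*I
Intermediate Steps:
a = -27855/4 (a = -8 + (¼)*(-27823) = -8 - 27823/4 = -27855/4 ≈ -6963.8)
f(G) = 120*G (f(G) = 8*((3*5)*G) = 8*(15*G) = 120*G)
√(a + f(-56)) = √(-27855/4 + 120*(-56)) = √(-27855/4 - 6720) = √(-54735/4) = I*√54735/2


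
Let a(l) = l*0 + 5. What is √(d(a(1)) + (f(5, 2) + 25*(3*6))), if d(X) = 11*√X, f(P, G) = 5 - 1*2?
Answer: √(453 + 11*√5) ≈ 21.854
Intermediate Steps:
f(P, G) = 3 (f(P, G) = 5 - 2 = 3)
a(l) = 5 (a(l) = 0 + 5 = 5)
√(d(a(1)) + (f(5, 2) + 25*(3*6))) = √(11*√5 + (3 + 25*(3*6))) = √(11*√5 + (3 + 25*18)) = √(11*√5 + (3 + 450)) = √(11*√5 + 453) = √(453 + 11*√5)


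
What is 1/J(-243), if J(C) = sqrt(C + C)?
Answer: -I*sqrt(6)/54 ≈ -0.045361*I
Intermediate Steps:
J(C) = sqrt(2)*sqrt(C) (J(C) = sqrt(2*C) = sqrt(2)*sqrt(C))
1/J(-243) = 1/(sqrt(2)*sqrt(-243)) = 1/(sqrt(2)*(9*I*sqrt(3))) = 1/(9*I*sqrt(6)) = -I*sqrt(6)/54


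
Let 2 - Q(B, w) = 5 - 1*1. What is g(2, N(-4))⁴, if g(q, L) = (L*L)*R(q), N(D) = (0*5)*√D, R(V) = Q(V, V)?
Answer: 0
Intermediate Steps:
Q(B, w) = -2 (Q(B, w) = 2 - (5 - 1*1) = 2 - (5 - 1) = 2 - 1*4 = 2 - 4 = -2)
R(V) = -2
N(D) = 0 (N(D) = 0*√D = 0)
g(q, L) = -2*L² (g(q, L) = (L*L)*(-2) = L²*(-2) = -2*L²)
g(2, N(-4))⁴ = (-2*0²)⁴ = (-2*0)⁴ = 0⁴ = 0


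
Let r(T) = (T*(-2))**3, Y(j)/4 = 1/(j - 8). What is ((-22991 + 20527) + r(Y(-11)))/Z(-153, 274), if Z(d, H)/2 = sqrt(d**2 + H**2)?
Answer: -8450032*sqrt(98485)/675508615 ≈ -3.9257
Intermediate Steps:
Y(j) = 4/(-8 + j) (Y(j) = 4/(j - 8) = 4/(-8 + j))
r(T) = -8*T**3 (r(T) = (-2*T)**3 = -8*T**3)
Z(d, H) = 2*sqrt(H**2 + d**2) (Z(d, H) = 2*sqrt(d**2 + H**2) = 2*sqrt(H**2 + d**2))
((-22991 + 20527) + r(Y(-11)))/Z(-153, 274) = ((-22991 + 20527) - 8*64/(-8 - 11)**3)/((2*sqrt(274**2 + (-153)**2))) = (-2464 - 8*(4/(-19))**3)/((2*sqrt(75076 + 23409))) = (-2464 - 8*(4*(-1/19))**3)/((2*sqrt(98485))) = (-2464 - 8*(-4/19)**3)*(sqrt(98485)/196970) = (-2464 - 8*(-64/6859))*(sqrt(98485)/196970) = (-2464 + 512/6859)*(sqrt(98485)/196970) = -8450032*sqrt(98485)/675508615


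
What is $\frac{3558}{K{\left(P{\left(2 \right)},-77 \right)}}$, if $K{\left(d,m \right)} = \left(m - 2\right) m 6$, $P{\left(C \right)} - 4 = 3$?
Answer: $\frac{593}{6083} \approx 0.097485$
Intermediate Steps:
$P{\left(C \right)} = 7$ ($P{\left(C \right)} = 4 + 3 = 7$)
$K{\left(d,m \right)} = 6 m \left(-2 + m\right)$ ($K{\left(d,m \right)} = \left(-2 + m\right) m 6 = m \left(-2 + m\right) 6 = 6 m \left(-2 + m\right)$)
$\frac{3558}{K{\left(P{\left(2 \right)},-77 \right)}} = \frac{3558}{6 \left(-77\right) \left(-2 - 77\right)} = \frac{3558}{6 \left(-77\right) \left(-79\right)} = \frac{3558}{36498} = 3558 \cdot \frac{1}{36498} = \frac{593}{6083}$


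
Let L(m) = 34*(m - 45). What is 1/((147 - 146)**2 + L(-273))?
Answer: -1/10811 ≈ -9.2498e-5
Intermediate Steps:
L(m) = -1530 + 34*m (L(m) = 34*(-45 + m) = -1530 + 34*m)
1/((147 - 146)**2 + L(-273)) = 1/((147 - 146)**2 + (-1530 + 34*(-273))) = 1/(1**2 + (-1530 - 9282)) = 1/(1 - 10812) = 1/(-10811) = -1/10811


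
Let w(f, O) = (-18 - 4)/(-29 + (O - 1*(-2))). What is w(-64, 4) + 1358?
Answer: 31256/23 ≈ 1359.0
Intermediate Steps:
w(f, O) = -22/(-27 + O) (w(f, O) = -22/(-29 + (O + 2)) = -22/(-29 + (2 + O)) = -22/(-27 + O))
w(-64, 4) + 1358 = -22/(-27 + 4) + 1358 = -22/(-23) + 1358 = -22*(-1/23) + 1358 = 22/23 + 1358 = 31256/23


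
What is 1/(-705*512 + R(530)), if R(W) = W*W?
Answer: -1/80060 ≈ -1.2491e-5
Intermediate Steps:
R(W) = W²
1/(-705*512 + R(530)) = 1/(-705*512 + 530²) = 1/(-360960 + 280900) = 1/(-80060) = -1/80060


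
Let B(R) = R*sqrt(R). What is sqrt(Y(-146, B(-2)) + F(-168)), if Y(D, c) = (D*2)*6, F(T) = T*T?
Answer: 2*sqrt(6618) ≈ 162.70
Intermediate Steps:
B(R) = R**(3/2)
F(T) = T**2
Y(D, c) = 12*D (Y(D, c) = (2*D)*6 = 12*D)
sqrt(Y(-146, B(-2)) + F(-168)) = sqrt(12*(-146) + (-168)**2) = sqrt(-1752 + 28224) = sqrt(26472) = 2*sqrt(6618)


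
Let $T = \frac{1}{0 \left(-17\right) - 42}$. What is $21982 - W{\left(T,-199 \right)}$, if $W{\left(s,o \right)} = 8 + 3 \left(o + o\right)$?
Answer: $23168$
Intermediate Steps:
$T = - \frac{1}{42}$ ($T = \frac{1}{0 - 42} = \frac{1}{-42} = - \frac{1}{42} \approx -0.02381$)
$W{\left(s,o \right)} = 8 + 6 o$ ($W{\left(s,o \right)} = 8 + 3 \cdot 2 o = 8 + 6 o$)
$21982 - W{\left(T,-199 \right)} = 21982 - \left(8 + 6 \left(-199\right)\right) = 21982 - \left(8 - 1194\right) = 21982 - -1186 = 21982 + 1186 = 23168$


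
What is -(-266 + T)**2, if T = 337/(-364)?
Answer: -9440259921/132496 ≈ -71249.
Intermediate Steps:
T = -337/364 (T = 337*(-1/364) = -337/364 ≈ -0.92582)
-(-266 + T)**2 = -(-266 - 337/364)**2 = -(-97161/364)**2 = -1*9440259921/132496 = -9440259921/132496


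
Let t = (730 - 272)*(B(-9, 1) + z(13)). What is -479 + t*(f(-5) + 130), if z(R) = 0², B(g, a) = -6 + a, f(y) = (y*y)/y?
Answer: -286729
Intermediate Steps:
f(y) = y (f(y) = y²/y = y)
z(R) = 0
t = -2290 (t = (730 - 272)*((-6 + 1) + 0) = 458*(-5 + 0) = 458*(-5) = -2290)
-479 + t*(f(-5) + 130) = -479 - 2290*(-5 + 130) = -479 - 2290*125 = -479 - 286250 = -286729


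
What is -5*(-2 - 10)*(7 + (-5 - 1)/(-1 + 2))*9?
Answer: 540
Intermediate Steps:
-5*(-2 - 10)*(7 + (-5 - 1)/(-1 + 2))*9 = -(-60)*(7 - 6/1)*9 = -(-60)*(7 - 6*1)*9 = -(-60)*(7 - 6)*9 = -(-60)*9 = -5*(-12)*9 = 60*9 = 540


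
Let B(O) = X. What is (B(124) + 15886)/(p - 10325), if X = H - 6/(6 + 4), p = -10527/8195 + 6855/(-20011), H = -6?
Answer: -236733191683/153951370877 ≈ -1.5377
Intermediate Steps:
p = -24257502/14908195 (p = -10527*1/8195 + 6855*(-1/20011) = -957/745 - 6855/20011 = -24257502/14908195 ≈ -1.6271)
X = -33/5 (X = -6 - 6/(6 + 4) = -6 - 6/10 = -6 + (⅒)*(-6) = -6 - ⅗ = -33/5 ≈ -6.6000)
B(O) = -33/5
(B(124) + 15886)/(p - 10325) = (-33/5 + 15886)/(-24257502/14908195 - 10325) = 79397/(5*(-153951370877/14908195)) = (79397/5)*(-14908195/153951370877) = -236733191683/153951370877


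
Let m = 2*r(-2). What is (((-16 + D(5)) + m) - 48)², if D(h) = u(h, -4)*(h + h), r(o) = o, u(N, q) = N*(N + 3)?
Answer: 110224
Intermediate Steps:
u(N, q) = N*(3 + N)
m = -4 (m = 2*(-2) = -4)
D(h) = 2*h²*(3 + h) (D(h) = (h*(3 + h))*(h + h) = (h*(3 + h))*(2*h) = 2*h²*(3 + h))
(((-16 + D(5)) + m) - 48)² = (((-16 + 2*5²*(3 + 5)) - 4) - 48)² = (((-16 + 2*25*8) - 4) - 48)² = (((-16 + 400) - 4) - 48)² = ((384 - 4) - 48)² = (380 - 48)² = 332² = 110224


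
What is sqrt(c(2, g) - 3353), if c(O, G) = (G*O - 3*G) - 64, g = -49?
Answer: 2*I*sqrt(842) ≈ 58.034*I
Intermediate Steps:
c(O, G) = -64 - 3*G + G*O (c(O, G) = (-3*G + G*O) - 64 = -64 - 3*G + G*O)
sqrt(c(2, g) - 3353) = sqrt((-64 - 3*(-49) - 49*2) - 3353) = sqrt((-64 + 147 - 98) - 3353) = sqrt(-15 - 3353) = sqrt(-3368) = 2*I*sqrt(842)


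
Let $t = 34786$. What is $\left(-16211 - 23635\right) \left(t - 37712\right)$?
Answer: $116589396$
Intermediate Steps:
$\left(-16211 - 23635\right) \left(t - 37712\right) = \left(-16211 - 23635\right) \left(34786 - 37712\right) = \left(-39846\right) \left(-2926\right) = 116589396$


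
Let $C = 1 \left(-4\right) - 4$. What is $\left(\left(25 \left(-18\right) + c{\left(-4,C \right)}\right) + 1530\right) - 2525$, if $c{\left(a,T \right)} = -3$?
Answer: $-1448$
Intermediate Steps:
$C = -8$ ($C = -4 - 4 = -8$)
$\left(\left(25 \left(-18\right) + c{\left(-4,C \right)}\right) + 1530\right) - 2525 = \left(\left(25 \left(-18\right) - 3\right) + 1530\right) - 2525 = \left(\left(-450 - 3\right) + 1530\right) - 2525 = \left(-453 + 1530\right) - 2525 = 1077 - 2525 = -1448$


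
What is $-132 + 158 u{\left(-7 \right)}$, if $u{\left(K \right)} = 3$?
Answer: $342$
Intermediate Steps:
$-132 + 158 u{\left(-7 \right)} = -132 + 158 \cdot 3 = -132 + 474 = 342$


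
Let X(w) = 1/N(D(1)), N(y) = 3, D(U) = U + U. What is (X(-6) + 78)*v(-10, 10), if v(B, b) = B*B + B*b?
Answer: 0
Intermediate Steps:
D(U) = 2*U
v(B, b) = B**2 + B*b
X(w) = 1/3
(X(-6) + 78)*v(-10, 10) = (1/3 + 78)*(-10*(-10 + 10)) = 235*(-10*0)/3 = (235/3)*0 = 0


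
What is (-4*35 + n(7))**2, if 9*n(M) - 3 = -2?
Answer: 1585081/81 ≈ 19569.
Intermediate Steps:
n(M) = 1/9 (n(M) = 1/3 + (1/9)*(-2) = 1/3 - 2/9 = 1/9)
(-4*35 + n(7))**2 = (-4*35 + 1/9)**2 = (-140 + 1/9)**2 = (-1259/9)**2 = 1585081/81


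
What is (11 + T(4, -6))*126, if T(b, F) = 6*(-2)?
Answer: -126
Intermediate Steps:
T(b, F) = -12
(11 + T(4, -6))*126 = (11 - 12)*126 = -1*126 = -126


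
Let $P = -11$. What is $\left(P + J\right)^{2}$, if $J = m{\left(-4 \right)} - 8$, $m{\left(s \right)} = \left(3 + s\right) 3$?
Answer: $484$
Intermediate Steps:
$m{\left(s \right)} = 9 + 3 s$
$J = -11$ ($J = \left(9 + 3 \left(-4\right)\right) - 8 = \left(9 - 12\right) - 8 = -3 - 8 = -11$)
$\left(P + J\right)^{2} = \left(-11 - 11\right)^{2} = \left(-22\right)^{2} = 484$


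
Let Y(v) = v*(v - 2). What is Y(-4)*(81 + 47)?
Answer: 3072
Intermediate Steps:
Y(v) = v*(-2 + v)
Y(-4)*(81 + 47) = (-4*(-2 - 4))*(81 + 47) = -4*(-6)*128 = 24*128 = 3072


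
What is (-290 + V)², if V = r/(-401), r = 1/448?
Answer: 2714193372522241/32273403904 ≈ 84100.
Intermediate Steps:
r = 1/448 ≈ 0.0022321
V = -1/179648 (V = (1/448)/(-401) = (1/448)*(-1/401) = -1/179648 ≈ -5.5664e-6)
(-290 + V)² = (-290 - 1/179648)² = (-52097921/179648)² = 2714193372522241/32273403904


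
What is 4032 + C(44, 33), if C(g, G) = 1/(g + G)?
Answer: 310465/77 ≈ 4032.0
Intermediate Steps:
C(g, G) = 1/(G + g)
4032 + C(44, 33) = 4032 + 1/(33 + 44) = 4032 + 1/77 = 310465/77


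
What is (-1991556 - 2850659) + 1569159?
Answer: -3273056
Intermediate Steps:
(-1991556 - 2850659) + 1569159 = -4842215 + 1569159 = -3273056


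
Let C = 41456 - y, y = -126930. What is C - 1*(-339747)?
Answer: 508133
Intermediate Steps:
C = 168386 (C = 41456 - 1*(-126930) = 41456 + 126930 = 168386)
C - 1*(-339747) = 168386 - 1*(-339747) = 168386 + 339747 = 508133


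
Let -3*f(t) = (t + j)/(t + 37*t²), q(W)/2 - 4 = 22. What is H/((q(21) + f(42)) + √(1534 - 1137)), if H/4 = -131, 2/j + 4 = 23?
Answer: -3776086329754032/319707236144683 + 72617344907436*√397/319707236144683 ≈ -7.2854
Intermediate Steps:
j = 2/19 (j = 2/(-4 + 23) = 2/19 ≈ 0.10526)
H = -524 (H = 4*(-131) = -524)
q(W) = 52 (q(W) = 8 + 2*22 = 8 + 44 = 52)
f(t) = -(2/19 + t)/(3*(t + 37*t²)) (f(t) = -(t + 2/19)/(3*(t + 37*t²)) = -(2/19 + t)/(3*(t + 37*t²)))
H/((q(21) + f(42)) + √(1534 - 1137)) = -524/((52 + (1/57)*(-2 - 19*42)/(42*(1 + 37*42))) + √(1534 - 1137)) = -524/((52 + (1/57)*(1/42)*(-2 - 798)/(1 + 1554)) + √397) = -524/((52 + (1/57)*(1/42)*(-800)/1555) + √397) = -524/((52 + (1/57)*(1/42)*(1/1555)*(-800)) + √397) = -524/((52 - 80/372267) + √397) = -524/(19357804/372267 + √397)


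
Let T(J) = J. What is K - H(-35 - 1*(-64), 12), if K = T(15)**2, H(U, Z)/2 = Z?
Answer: 201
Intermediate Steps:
H(U, Z) = 2*Z
K = 225 (K = 15**2 = 225)
K - H(-35 - 1*(-64), 12) = 225 - 2*12 = 225 - 1*24 = 225 - 24 = 201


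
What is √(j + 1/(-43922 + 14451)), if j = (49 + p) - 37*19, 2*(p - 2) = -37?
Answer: I*√2329423971446/58942 ≈ 25.894*I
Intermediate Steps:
p = -33/2 (p = 2 + (½)*(-37) = 2 - 37/2 = -33/2 ≈ -16.500)
j = -1341/2 (j = (49 - 33/2) - 37*19 = 65/2 - 703 = -1341/2 ≈ -670.50)
√(j + 1/(-43922 + 14451)) = √(-1341/2 + 1/(-43922 + 14451)) = √(-1341/2 + 1/(-29471)) = √(-1341/2 - 1/29471) = √(-39520613/58942) = I*√2329423971446/58942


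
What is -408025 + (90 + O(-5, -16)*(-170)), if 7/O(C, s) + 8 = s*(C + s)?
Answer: -66901935/164 ≈ -4.0794e+5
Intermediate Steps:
O(C, s) = 7/(-8 + s*(C + s))
-408025 + (90 + O(-5, -16)*(-170)) = -408025 + (90 + (7/(-8 + (-16)**2 - 5*(-16)))*(-170)) = -408025 + (90 + (7/(-8 + 256 + 80))*(-170)) = -408025 + (90 + (7/328)*(-170)) = -408025 + (90 - 595/164) = -408025 + 14165/164 = -66901935/164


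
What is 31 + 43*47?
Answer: 2052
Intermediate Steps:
31 + 43*47 = 31 + 2021 = 2052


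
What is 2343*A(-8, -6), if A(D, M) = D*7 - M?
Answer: -117150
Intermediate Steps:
A(D, M) = -M + 7*D (A(D, M) = 7*D - M = -M + 7*D)
2343*A(-8, -6) = 2343*(-1*(-6) + 7*(-8)) = 2343*(6 - 56) = 2343*(-50) = -117150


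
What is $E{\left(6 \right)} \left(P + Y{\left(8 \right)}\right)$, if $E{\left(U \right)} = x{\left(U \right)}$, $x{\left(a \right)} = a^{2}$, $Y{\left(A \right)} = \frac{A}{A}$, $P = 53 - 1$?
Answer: $1908$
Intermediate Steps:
$P = 52$ ($P = 53 - 1 = 52$)
$Y{\left(A \right)} = 1$
$E{\left(U \right)} = U^{2}$
$E{\left(6 \right)} \left(P + Y{\left(8 \right)}\right) = 6^{2} \left(52 + 1\right) = 36 \cdot 53 = 1908$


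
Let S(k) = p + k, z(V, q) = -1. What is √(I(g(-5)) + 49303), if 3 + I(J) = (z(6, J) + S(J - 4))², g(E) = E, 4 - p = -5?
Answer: √49301 ≈ 222.04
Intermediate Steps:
p = 9 (p = 4 - 1*(-5) = 4 + 5 = 9)
S(k) = 9 + k
I(J) = -3 + (4 + J)² (I(J) = -3 + (-1 + (9 + (J - 4)))² = -3 + (-1 + (9 + (-4 + J)))² = -3 + (-1 + (5 + J))² = -3 + (4 + J)²)
√(I(g(-5)) + 49303) = √((-3 + (4 - 5)²) + 49303) = √((-3 + (-1)²) + 49303) = √((-3 + 1) + 49303) = √(-2 + 49303) = √49301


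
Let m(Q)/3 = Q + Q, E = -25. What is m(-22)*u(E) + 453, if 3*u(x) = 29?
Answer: -823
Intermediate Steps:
u(x) = 29/3 (u(x) = (1/3)*29 = 29/3)
m(Q) = 6*Q (m(Q) = 3*(Q + Q) = 3*(2*Q) = 6*Q)
m(-22)*u(E) + 453 = (6*(-22))*(29/3) + 453 = -132*29/3 + 453 = -1276 + 453 = -823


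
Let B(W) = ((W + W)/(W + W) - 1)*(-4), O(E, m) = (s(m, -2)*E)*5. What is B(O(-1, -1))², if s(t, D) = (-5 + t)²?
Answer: 0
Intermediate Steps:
O(E, m) = 5*E*(-5 + m)² (O(E, m) = ((-5 + m)²*E)*5 = (E*(-5 + m)²)*5 = 5*E*(-5 + m)²)
B(W) = 0 (B(W) = ((2*W)/((2*W)) - 1)*(-4) = ((2*W)*(1/(2*W)) - 1)*(-4) = (1 - 1)*(-4) = 0*(-4) = 0)
B(O(-1, -1))² = 0² = 0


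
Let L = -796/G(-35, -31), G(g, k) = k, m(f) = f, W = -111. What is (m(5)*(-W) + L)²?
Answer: 324036001/961 ≈ 3.3719e+5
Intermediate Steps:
L = 796/31 (L = -796/(-31) = -796*(-1/31) = 796/31 ≈ 25.677)
(m(5)*(-W) + L)² = (5*(-1*(-111)) + 796/31)² = (5*111 + 796/31)² = (555 + 796/31)² = (18001/31)² = 324036001/961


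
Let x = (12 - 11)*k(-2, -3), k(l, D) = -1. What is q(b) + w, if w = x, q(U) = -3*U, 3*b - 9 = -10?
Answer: 0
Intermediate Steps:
b = -⅓ (b = 3 + (⅓)*(-10) = 3 - 10/3 = -⅓ ≈ -0.33333)
x = -1 (x = (12 - 11)*(-1) = 1*(-1) = -1)
w = -1
q(b) + w = -3*(-⅓) - 1 = 1 - 1 = 0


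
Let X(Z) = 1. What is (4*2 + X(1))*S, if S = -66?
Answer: -594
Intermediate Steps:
(4*2 + X(1))*S = (4*2 + 1)*(-66) = (8 + 1)*(-66) = 9*(-66) = -594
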